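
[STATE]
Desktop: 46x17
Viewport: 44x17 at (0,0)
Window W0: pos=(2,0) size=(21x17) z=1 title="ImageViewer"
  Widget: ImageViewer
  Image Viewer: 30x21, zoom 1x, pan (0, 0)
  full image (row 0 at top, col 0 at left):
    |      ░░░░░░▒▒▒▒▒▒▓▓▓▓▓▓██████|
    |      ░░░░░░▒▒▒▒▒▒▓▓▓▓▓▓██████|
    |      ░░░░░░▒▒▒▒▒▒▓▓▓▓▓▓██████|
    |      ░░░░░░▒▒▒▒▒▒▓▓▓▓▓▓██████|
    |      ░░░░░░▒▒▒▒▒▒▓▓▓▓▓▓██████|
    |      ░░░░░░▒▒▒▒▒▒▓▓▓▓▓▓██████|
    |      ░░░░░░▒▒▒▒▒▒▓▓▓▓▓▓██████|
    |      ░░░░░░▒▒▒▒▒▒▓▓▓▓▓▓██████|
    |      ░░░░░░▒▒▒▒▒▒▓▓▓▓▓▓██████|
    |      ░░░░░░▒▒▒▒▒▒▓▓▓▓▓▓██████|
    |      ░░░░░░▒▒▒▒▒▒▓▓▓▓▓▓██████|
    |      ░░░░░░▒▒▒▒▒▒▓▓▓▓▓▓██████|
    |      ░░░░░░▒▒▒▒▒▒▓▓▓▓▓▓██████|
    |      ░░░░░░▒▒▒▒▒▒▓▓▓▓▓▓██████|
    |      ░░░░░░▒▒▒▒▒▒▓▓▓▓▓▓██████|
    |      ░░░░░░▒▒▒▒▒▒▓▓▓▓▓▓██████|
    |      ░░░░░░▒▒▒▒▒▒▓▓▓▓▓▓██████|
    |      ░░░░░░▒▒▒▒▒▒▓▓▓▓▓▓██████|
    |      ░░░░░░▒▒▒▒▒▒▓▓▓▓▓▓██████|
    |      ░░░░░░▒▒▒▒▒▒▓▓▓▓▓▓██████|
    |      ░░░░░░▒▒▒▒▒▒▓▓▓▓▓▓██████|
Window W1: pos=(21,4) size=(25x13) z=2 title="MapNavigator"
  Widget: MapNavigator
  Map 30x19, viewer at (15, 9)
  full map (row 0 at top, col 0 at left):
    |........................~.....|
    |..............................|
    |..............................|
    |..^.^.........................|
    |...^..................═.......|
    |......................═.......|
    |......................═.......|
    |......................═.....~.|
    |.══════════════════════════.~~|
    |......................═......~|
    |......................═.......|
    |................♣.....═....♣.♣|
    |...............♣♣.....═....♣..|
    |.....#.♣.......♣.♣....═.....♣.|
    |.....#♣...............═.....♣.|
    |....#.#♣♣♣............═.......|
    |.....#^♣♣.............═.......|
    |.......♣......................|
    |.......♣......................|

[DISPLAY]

  ┏━━━━━━━━━━━━━━━━━━━┓                     
  ┃ ImageViewer       ┃                     
  ┠───────────────────┨                     
  ┃      ░░░░░░▒▒▒▒▒▒▓┃                     
  ┃      ░░░░░░▒▒▒▒▒▒┏━━━━━━━━━━━━━━━━━━━━━━
  ┃      ░░░░░░▒▒▒▒▒▒┃ MapNavigator         
  ┃      ░░░░░░▒▒▒▒▒▒┠──────────────────────
  ┃      ░░░░░░▒▒▒▒▒▒┃..................═...
  ┃      ░░░░░░▒▒▒▒▒▒┃..................═...
  ┃      ░░░░░░▒▒▒▒▒▒┃..................═...
  ┃      ░░░░░░▒▒▒▒▒▒┃══════════════════════
  ┃      ░░░░░░▒▒▒▒▒▒┃...........@......═...
  ┃      ░░░░░░▒▒▒▒▒▒┃..................═...
  ┃      ░░░░░░▒▒▒▒▒▒┃............♣.....═...
  ┃      ░░░░░░▒▒▒▒▒▒┃...........♣♣.....═...
  ┃      ░░░░░░▒▒▒▒▒▒┃.#.♣.......♣.♣....═...
  ┗━━━━━━━━━━━━━━━━━━┗━━━━━━━━━━━━━━━━━━━━━━


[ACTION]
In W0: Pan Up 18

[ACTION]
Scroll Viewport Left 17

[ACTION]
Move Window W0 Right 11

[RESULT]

             ┏━━━━━━━━━━━━━━━━━━━┓          
             ┃ ImageViewer       ┃          
             ┠───────────────────┨          
             ┃      ░░░░░░▒▒▒▒▒▒▓┃          
             ┃      ░┏━━━━━━━━━━━━━━━━━━━━━━
             ┃      ░┃ MapNavigator         
             ┃      ░┠──────────────────────
             ┃      ░┃..................═...
             ┃      ░┃..................═...
             ┃      ░┃..................═...
             ┃      ░┃══════════════════════
             ┃      ░┃...........@......═...
             ┃      ░┃..................═...
             ┃      ░┃............♣.....═...
             ┃      ░┃...........♣♣.....═...
             ┃      ░┃.#.♣.......♣.♣....═...
             ┗━━━━━━━┗━━━━━━━━━━━━━━━━━━━━━━


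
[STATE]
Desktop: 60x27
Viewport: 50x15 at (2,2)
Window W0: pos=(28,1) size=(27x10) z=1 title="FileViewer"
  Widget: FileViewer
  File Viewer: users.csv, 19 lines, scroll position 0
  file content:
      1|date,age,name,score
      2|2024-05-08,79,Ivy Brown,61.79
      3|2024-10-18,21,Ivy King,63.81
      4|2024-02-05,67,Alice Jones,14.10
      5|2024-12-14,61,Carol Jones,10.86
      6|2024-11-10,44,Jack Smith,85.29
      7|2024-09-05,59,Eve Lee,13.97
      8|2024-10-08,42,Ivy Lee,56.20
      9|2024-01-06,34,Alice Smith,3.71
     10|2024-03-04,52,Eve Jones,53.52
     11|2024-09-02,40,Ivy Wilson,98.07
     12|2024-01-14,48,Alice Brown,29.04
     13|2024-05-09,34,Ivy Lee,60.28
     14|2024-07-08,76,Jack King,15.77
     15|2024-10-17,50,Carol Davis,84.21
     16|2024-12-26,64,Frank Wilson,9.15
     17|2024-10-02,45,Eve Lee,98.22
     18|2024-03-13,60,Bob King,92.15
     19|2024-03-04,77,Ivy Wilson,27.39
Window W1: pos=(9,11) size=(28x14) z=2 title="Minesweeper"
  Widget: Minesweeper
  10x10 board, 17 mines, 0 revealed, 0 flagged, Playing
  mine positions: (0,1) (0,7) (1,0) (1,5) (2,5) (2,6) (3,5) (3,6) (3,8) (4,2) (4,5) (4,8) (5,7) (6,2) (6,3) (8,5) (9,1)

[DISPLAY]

                          ┃ FileViewer            
                          ┠───────────────────────
                          ┃date,age,name,score    
                          ┃2024-05-08,79,Ivy Brown
                          ┃2024-10-18,21,Ivy King,
                          ┃2024-02-05,67,Alice Jon
                          ┃2024-12-14,61,Carol Jon
                          ┃2024-11-10,44,Jack Smit
                          ┗━━━━━━━━━━━━━━━━━━━━━━━
       ┏━━━━━━━━━━━━━━━━━━━━━━━━━━┓               
       ┃ Minesweeper              ┃               
       ┠──────────────────────────┨               
       ┃■■■■■■■■■■                ┃               
       ┃■■■■■■■■■■                ┃               
       ┃■■■■■■■■■■                ┃               


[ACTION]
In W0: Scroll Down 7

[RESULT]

                          ┃ FileViewer            
                          ┠───────────────────────
                          ┃2024-10-08,42,Ivy Lee,5
                          ┃2024-01-06,34,Alice Smi
                          ┃2024-03-04,52,Eve Jones
                          ┃2024-09-02,40,Ivy Wilso
                          ┃2024-01-14,48,Alice Bro
                          ┃2024-05-09,34,Ivy Lee,6
                          ┗━━━━━━━━━━━━━━━━━━━━━━━
       ┏━━━━━━━━━━━━━━━━━━━━━━━━━━┓               
       ┃ Minesweeper              ┃               
       ┠──────────────────────────┨               
       ┃■■■■■■■■■■                ┃               
       ┃■■■■■■■■■■                ┃               
       ┃■■■■■■■■■■                ┃               


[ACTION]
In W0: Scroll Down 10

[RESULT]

                          ┃ FileViewer            
                          ┠───────────────────────
                          ┃2024-07-08,76,Jack King
                          ┃2024-10-17,50,Carol Dav
                          ┃2024-12-26,64,Frank Wil
                          ┃2024-10-02,45,Eve Lee,9
                          ┃2024-03-13,60,Bob King,
                          ┃2024-03-04,77,Ivy Wilso
                          ┗━━━━━━━━━━━━━━━━━━━━━━━
       ┏━━━━━━━━━━━━━━━━━━━━━━━━━━┓               
       ┃ Minesweeper              ┃               
       ┠──────────────────────────┨               
       ┃■■■■■■■■■■                ┃               
       ┃■■■■■■■■■■                ┃               
       ┃■■■■■■■■■■                ┃               


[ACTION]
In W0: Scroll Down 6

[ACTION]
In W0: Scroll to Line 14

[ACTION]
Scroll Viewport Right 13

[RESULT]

                  ┃ FileViewer              ┃     
                  ┠─────────────────────────┨     
                  ┃2024-07-08,76,Jack King,▲┃     
                  ┃2024-10-17,50,Carol Davi░┃     
                  ┃2024-12-26,64,Frank Wils░┃     
                  ┃2024-10-02,45,Eve Lee,98░┃     
                  ┃2024-03-13,60,Bob King,9█┃     
                  ┃2024-03-04,77,Ivy Wilson▼┃     
                  ┗━━━━━━━━━━━━━━━━━━━━━━━━━┛     
━━━━━━━━━━━━━━━━━━━━━━━━━━┓                       
 Minesweeper              ┃                       
──────────────────────────┨                       
■■■■■■■■■■                ┃                       
■■■■■■■■■■                ┃                       
■■■■■■■■■■                ┃                       


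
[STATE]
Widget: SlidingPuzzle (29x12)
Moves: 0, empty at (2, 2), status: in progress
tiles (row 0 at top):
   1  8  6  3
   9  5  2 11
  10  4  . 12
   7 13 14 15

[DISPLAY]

┌────┬────┬────┬────┐        
│  1 │  8 │  6 │  3 │        
├────┼────┼────┼────┤        
│  9 │  5 │  2 │ 11 │        
├────┼────┼────┼────┤        
│ 10 │  4 │    │ 12 │        
├────┼────┼────┼────┤        
│  7 │ 13 │ 14 │ 15 │        
└────┴────┴────┴────┘        
Moves: 0                     
                             
                             


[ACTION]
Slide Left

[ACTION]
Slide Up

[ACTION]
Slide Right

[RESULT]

┌────┬────┬────┬────┐        
│  1 │  8 │  6 │  3 │        
├────┼────┼────┼────┤        
│  9 │  5 │  2 │ 11 │        
├────┼────┼────┼────┤        
│ 10 │  4 │ 12 │ 15 │        
├────┼────┼────┼────┤        
│  7 │ 13 │    │ 14 │        
└────┴────┴────┴────┘        
Moves: 3                     
                             
                             


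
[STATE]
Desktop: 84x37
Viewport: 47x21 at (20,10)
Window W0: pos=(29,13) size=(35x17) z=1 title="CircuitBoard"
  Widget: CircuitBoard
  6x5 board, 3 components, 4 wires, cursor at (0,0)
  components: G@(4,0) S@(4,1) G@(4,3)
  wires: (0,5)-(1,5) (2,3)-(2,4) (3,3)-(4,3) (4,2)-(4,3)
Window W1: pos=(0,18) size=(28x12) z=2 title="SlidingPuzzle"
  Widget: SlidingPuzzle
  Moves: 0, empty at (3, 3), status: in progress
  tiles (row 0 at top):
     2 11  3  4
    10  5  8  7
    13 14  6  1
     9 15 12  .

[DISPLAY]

                                               
                                               
                                               
         ┏━━━━━━━━━━━━━━━━━━━━━━━━━━━━━━━━━┓   
         ┃ CircuitBoard                    ┃   
         ┠─────────────────────────────────┨   
         ┃   0 1 2 3 4 5                   ┃   
         ┃0  [.]                  ·        ┃   
━━━━━━━┓ ┃                        │        ┃   
       ┃ ┃1                       ·        ┃   
───────┨ ┃                                 ┃   
─┐     ┃ ┃2               · ─ ·            ┃   
 │     ┃ ┃                                 ┃   
─┤     ┃ ┃3               ·                ┃   
 │     ┃ ┃                │                ┃   
─┤     ┃ ┃4   G   S   · ─ G                ┃   
 │     ┃ ┃Cursor: (0,0)                    ┃   
─┤     ┃ ┃                                 ┃   
 │     ┃ ┃                                 ┃   
━━━━━━━┛ ┗━━━━━━━━━━━━━━━━━━━━━━━━━━━━━━━━━┛   
                                               


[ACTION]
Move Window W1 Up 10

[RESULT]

───────┨                                       
─┐     ┃                                       
 │     ┃                                       
─┤     ┃ ┏━━━━━━━━━━━━━━━━━━━━━━━━━━━━━━━━━┓   
 │     ┃ ┃ CircuitBoard                    ┃   
─┤     ┃ ┠─────────────────────────────────┨   
 │     ┃ ┃   0 1 2 3 4 5                   ┃   
─┤     ┃ ┃0  [.]                  ·        ┃   
 │     ┃ ┃                        │        ┃   
━━━━━━━┛ ┃1                       ·        ┃   
         ┃                                 ┃   
         ┃2               · ─ ·            ┃   
         ┃                                 ┃   
         ┃3               ·                ┃   
         ┃                │                ┃   
         ┃4   G   S   · ─ G                ┃   
         ┃Cursor: (0,0)                    ┃   
         ┃                                 ┃   
         ┃                                 ┃   
         ┗━━━━━━━━━━━━━━━━━━━━━━━━━━━━━━━━━┛   
                                               


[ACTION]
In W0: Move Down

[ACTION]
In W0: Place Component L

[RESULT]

───────┨                                       
─┐     ┃                                       
 │     ┃                                       
─┤     ┃ ┏━━━━━━━━━━━━━━━━━━━━━━━━━━━━━━━━━┓   
 │     ┃ ┃ CircuitBoard                    ┃   
─┤     ┃ ┠─────────────────────────────────┨   
 │     ┃ ┃   0 1 2 3 4 5                   ┃   
─┤     ┃ ┃0                       ·        ┃   
 │     ┃ ┃                        │        ┃   
━━━━━━━┛ ┃1  [L]                  ·        ┃   
         ┃                                 ┃   
         ┃2               · ─ ·            ┃   
         ┃                                 ┃   
         ┃3               ·                ┃   
         ┃                │                ┃   
         ┃4   G   S   · ─ G                ┃   
         ┃Cursor: (1,0)                    ┃   
         ┃                                 ┃   
         ┃                                 ┃   
         ┗━━━━━━━━━━━━━━━━━━━━━━━━━━━━━━━━━┛   
                                               


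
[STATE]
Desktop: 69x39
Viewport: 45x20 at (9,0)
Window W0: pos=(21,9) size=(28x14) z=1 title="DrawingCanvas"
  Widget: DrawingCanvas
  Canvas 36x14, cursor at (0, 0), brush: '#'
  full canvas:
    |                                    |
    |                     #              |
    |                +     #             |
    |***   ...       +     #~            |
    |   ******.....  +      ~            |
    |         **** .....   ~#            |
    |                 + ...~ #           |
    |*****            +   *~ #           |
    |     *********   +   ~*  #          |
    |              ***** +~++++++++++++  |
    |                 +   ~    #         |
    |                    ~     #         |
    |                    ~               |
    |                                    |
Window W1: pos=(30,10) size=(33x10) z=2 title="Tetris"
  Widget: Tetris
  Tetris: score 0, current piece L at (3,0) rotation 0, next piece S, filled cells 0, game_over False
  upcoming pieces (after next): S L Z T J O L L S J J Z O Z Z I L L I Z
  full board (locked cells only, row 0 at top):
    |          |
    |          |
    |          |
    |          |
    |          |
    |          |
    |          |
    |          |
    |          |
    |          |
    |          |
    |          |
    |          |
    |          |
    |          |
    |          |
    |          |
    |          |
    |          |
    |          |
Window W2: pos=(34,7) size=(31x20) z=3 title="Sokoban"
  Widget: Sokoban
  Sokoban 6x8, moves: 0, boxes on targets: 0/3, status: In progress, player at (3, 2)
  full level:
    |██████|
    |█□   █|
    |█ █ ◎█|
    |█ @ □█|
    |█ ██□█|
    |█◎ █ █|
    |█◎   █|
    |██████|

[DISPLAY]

                                             
                                             
                                             
                                             
                                             
                                             
                                             
                         ┏━━━━━━━━━━━━━━━━━━━
                         ┃ Sokoban           
            ┏━━━━━━━━━━━━┠───────────────────
            ┃ Drawing┏━━━┃██████             
            ┠────────┃ Te┃█□   █             
            ┃+       ┠───┃█ █ ◎█             
            ┃        ┃   ┃█ @ □█             
            ┃        ┃   ┃█ ██□█             
            ┃***   ..┃   ┃█◎ █ █             
            ┃   *****┃   ┃█◎   █             
            ┃        ┃   ┃██████             
            ┃        ┃   ┃Moves: 0  0/3      
            ┃*****   ┗━━━┃                   


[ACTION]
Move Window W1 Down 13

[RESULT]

                                             
                                             
                                             
                                             
                                             
                                             
                                             
                         ┏━━━━━━━━━━━━━━━━━━━
                         ┃ Sokoban           
            ┏━━━━━━━━━━━━┠───────────────────
            ┃ DrawingCanv┃██████             
            ┠────────────┃█□   █             
            ┃+           ┃█ █ ◎█             
            ┃            ┃█ @ □█             
            ┃            ┃█ ██□█             
            ┃***   ...   ┃█◎ █ █             
            ┃   ******...┃█◎   █             
            ┃         ***┃██████             
            ┃            ┃Moves: 0  0/3      
            ┃*****       ┃                   


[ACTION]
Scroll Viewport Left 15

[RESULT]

                                             
                                             
                                             
                                             
                                             
                                             
                                             
                                  ┏━━━━━━━━━━
                                  ┃ Sokoban  
                     ┏━━━━━━━━━━━━┠──────────
                     ┃ DrawingCanv┃██████    
                     ┠────────────┃█□   █    
                     ┃+           ┃█ █ ◎█    
                     ┃            ┃█ @ □█    
                     ┃            ┃█ ██□█    
                     ┃***   ...   ┃█◎ █ █    
                     ┃   ******...┃█◎   █    
                     ┃         ***┃██████    
                     ┃            ┃Moves: 0  
                     ┃*****       ┃          


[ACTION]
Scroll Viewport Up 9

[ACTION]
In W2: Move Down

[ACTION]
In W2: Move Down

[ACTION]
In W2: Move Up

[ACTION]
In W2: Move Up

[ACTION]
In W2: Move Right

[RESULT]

                                             
                                             
                                             
                                             
                                             
                                             
                                             
                                  ┏━━━━━━━━━━
                                  ┃ Sokoban  
                     ┏━━━━━━━━━━━━┠──────────
                     ┃ DrawingCanv┃██████    
                     ┠────────────┃█□   █    
                     ┃+           ┃█ █ ◎█    
                     ┃            ┃█  @□█    
                     ┃            ┃█ ██□█    
                     ┃***   ...   ┃█◎ █ █    
                     ┃   ******...┃█◎   █    
                     ┃         ***┃██████    
                     ┃            ┃Moves: 1  
                     ┃*****       ┃          


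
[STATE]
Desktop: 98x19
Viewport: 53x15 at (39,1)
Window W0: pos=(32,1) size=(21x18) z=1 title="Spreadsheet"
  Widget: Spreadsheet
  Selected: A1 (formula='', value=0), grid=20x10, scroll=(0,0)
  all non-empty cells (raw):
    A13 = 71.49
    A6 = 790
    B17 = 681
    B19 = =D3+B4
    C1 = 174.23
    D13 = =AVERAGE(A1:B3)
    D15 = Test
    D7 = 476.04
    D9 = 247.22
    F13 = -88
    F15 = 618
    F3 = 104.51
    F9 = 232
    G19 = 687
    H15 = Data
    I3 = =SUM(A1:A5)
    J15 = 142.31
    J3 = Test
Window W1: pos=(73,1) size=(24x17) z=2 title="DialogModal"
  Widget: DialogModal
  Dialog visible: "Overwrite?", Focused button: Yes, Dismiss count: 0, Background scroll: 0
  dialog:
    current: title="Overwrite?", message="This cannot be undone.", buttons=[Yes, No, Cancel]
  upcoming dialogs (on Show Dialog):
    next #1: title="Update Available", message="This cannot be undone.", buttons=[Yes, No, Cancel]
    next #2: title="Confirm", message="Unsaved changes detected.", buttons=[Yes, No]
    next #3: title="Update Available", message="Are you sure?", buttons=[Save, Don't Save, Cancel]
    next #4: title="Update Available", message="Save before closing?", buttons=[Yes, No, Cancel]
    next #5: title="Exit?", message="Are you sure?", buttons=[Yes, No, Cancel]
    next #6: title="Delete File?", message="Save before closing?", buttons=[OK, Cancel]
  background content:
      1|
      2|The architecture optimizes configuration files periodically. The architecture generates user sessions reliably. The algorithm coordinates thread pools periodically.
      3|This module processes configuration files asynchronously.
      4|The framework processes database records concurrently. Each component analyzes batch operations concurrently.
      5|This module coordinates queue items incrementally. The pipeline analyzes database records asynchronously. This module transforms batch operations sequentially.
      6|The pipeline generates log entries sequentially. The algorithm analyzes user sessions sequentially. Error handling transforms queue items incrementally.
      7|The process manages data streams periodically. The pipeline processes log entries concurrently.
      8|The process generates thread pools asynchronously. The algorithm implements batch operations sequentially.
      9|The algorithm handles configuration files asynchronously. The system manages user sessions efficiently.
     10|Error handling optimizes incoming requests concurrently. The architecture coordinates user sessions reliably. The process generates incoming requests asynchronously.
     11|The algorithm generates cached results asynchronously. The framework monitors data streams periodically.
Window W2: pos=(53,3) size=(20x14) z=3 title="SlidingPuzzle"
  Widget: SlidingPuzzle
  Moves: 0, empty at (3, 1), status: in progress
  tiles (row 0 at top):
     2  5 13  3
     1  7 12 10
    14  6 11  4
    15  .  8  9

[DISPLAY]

━━━━━━━━━━━━━┓                    ┏━━━━━━━━━━━━━━━━━━
dsheet       ┃                    ┃ DialogModal      
─────────────┨┏━━━━━━━━━━━━━━━━━━┓┠──────────────────
             ┃┃ SlidingPuzzle    ┃┃                  
 A       B   ┃┠──────────────────┨┃The architecture o
-------------┃┃┌────┬────┬────┬──┃┃This module proces
   [0]       ┃┃│  2 │  5 │ 13 │  ┃┃The framework proc
     0       ┃┃├────┼────┼────┼──┃┃Th┌───────────────
     0       ┃┃│  1 │  7 │ 12 │ 1┃┃Th│   Overwrite?  
     0       ┃┃├────┼────┼────┼──┃┃Th│This cannot be 
     0       ┃┃│ 14 │  6 │ 11 │  ┃┃Th│[Yes]  No   Can
   790       ┃┃├────┼────┼────┼──┃┃Th└───────────────
     0       ┃┃│ 15 │    │  8 │  ┃┃Error handling opt
     0       ┃┃└────┴────┴────┴──┃┃The algorithm gene
     0       ┃┃Moves: 0          ┃┃                  


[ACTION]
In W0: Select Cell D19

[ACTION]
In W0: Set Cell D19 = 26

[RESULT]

━━━━━━━━━━━━━┓                    ┏━━━━━━━━━━━━━━━━━━
dsheet       ┃                    ┃ DialogModal      
─────────────┨┏━━━━━━━━━━━━━━━━━━┓┠──────────────────
6            ┃┃ SlidingPuzzle    ┃┃                  
 A       B   ┃┠──────────────────┨┃The architecture o
-------------┃┃┌────┬────┬────┬──┃┃This module proces
     0       ┃┃│  2 │  5 │ 13 │  ┃┃The framework proc
     0       ┃┃├────┼────┼────┼──┃┃Th┌───────────────
     0       ┃┃│  1 │  7 │ 12 │ 1┃┃Th│   Overwrite?  
     0       ┃┃├────┼────┼────┼──┃┃Th│This cannot be 
     0       ┃┃│ 14 │  6 │ 11 │  ┃┃Th│[Yes]  No   Can
   790       ┃┃├────┼────┼────┼──┃┃Th└───────────────
     0       ┃┃│ 15 │    │  8 │  ┃┃Error handling opt
     0       ┃┃└────┴────┴────┴──┃┃The algorithm gene
     0       ┃┃Moves: 0          ┃┃                  


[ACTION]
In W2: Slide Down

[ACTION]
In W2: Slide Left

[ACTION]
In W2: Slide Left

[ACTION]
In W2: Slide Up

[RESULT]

━━━━━━━━━━━━━┓                    ┏━━━━━━━━━━━━━━━━━━
dsheet       ┃                    ┃ DialogModal      
─────────────┨┏━━━━━━━━━━━━━━━━━━┓┠──────────────────
6            ┃┃ SlidingPuzzle    ┃┃                  
 A       B   ┃┠──────────────────┨┃The architecture o
-------------┃┃┌────┬────┬────┬──┃┃This module proces
     0       ┃┃│  2 │  5 │ 13 │  ┃┃The framework proc
     0       ┃┃├────┼────┼────┼──┃┃Th┌───────────────
     0       ┃┃│  1 │  7 │ 12 │ 1┃┃Th│   Overwrite?  
     0       ┃┃├────┼────┼────┼──┃┃Th│This cannot be 
     0       ┃┃│ 14 │ 11 │  4 │  ┃┃Th│[Yes]  No   Can
   790       ┃┃├────┼────┼────┼──┃┃Th└───────────────
     0       ┃┃│ 15 │  6 │  8 │  ┃┃Error handling opt
     0       ┃┃└────┴────┴────┴──┃┃The algorithm gene
     0       ┃┃Moves: 4          ┃┃                  


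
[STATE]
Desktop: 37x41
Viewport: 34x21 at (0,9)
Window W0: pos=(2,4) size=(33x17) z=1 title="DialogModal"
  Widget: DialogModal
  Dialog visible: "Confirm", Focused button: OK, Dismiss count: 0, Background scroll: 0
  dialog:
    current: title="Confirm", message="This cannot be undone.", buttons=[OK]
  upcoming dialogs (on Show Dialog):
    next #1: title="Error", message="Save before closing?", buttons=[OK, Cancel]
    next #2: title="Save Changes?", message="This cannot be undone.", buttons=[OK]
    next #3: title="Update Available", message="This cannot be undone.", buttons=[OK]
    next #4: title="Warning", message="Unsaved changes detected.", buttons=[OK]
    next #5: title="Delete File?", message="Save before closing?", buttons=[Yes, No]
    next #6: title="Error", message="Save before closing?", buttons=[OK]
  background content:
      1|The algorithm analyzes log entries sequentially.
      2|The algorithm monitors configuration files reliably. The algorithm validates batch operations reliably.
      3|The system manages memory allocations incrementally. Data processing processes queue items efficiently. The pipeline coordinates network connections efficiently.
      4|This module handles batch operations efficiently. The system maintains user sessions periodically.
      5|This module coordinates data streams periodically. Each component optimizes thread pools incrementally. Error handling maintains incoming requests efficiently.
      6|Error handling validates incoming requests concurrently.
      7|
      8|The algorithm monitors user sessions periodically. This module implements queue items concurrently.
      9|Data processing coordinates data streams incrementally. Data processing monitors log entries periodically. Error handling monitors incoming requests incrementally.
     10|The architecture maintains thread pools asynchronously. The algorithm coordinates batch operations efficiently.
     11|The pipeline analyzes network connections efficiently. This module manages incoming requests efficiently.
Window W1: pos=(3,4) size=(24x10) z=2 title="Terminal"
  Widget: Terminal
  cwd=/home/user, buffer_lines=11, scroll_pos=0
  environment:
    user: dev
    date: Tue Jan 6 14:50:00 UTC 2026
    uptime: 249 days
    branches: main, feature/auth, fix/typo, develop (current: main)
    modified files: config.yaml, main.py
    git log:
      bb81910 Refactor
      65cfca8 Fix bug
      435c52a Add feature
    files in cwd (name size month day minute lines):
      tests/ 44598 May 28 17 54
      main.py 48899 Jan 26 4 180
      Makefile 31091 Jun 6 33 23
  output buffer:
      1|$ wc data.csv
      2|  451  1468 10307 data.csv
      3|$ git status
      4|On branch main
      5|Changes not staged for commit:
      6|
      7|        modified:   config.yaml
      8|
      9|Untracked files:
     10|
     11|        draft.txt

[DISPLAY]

  ┃┃$ git status          ┃y alloc
  ┃┃On branch main        ┃h opera
  ┃┃Changes not staged for┃───┐ st
  ┃┃                      ┃   │omi
  ┃┗━━━━━━━━━━━━━━━━━━━━━━┛e. │   
  ┃Th│          [OK]          │ses
  ┃Da└────────────────────────┘dat
  ┃The architecture maintains thre
  ┃The pipeline analyzes network c
  ┃                               
  ┃                               
  ┗━━━━━━━━━━━━━━━━━━━━━━━━━━━━━━━
                                  
                                  
                                  
                                  
                                  
                                  
                                  
                                  
                                  


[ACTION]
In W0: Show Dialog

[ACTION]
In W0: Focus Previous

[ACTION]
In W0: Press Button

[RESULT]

  ┃┃$ git status          ┃y alloc
  ┃┃On branch main        ┃h opera
  ┃┃Changes not staged for┃data st
  ┃┃                      ┃ incomi
  ┃┗━━━━━━━━━━━━━━━━━━━━━━┛       
  ┃The algorithm monitors user ses
  ┃Data processing coordinates dat
  ┃The architecture maintains thre
  ┃The pipeline analyzes network c
  ┃                               
  ┃                               
  ┗━━━━━━━━━━━━━━━━━━━━━━━━━━━━━━━
                                  
                                  
                                  
                                  
                                  
                                  
                                  
                                  
                                  


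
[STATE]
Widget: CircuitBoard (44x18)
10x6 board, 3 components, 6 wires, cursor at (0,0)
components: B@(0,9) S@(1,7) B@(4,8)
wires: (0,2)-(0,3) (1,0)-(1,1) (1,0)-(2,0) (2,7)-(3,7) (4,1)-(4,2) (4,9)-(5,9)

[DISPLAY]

   0 1 2 3 4 5 6 7 8 9                      
0  [.]      · ─ ·                       B   
                                            
1   · ─ ·                       S           
    │                                       
2   ·                           ·           
                                │           
3                               ·           
                                            
4       · ─ ·                       B   ·   
                                        │   
5                                       ·   
Cursor: (0,0)                               
                                            
                                            
                                            
                                            
                                            


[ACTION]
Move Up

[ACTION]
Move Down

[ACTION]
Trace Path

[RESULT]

   0 1 2 3 4 5 6 7 8 9                      
0           · ─ ·                       B   
                                            
1  [.]─ ·                       S           
    │                                       
2   ·                           ·           
                                │           
3                               ·           
                                            
4       · ─ ·                       B   ·   
                                        │   
5                                       ·   
Cursor: (1,0)  Trace: Path with 3 nodes, no 
                                            
                                            
                                            
                                            
                                            


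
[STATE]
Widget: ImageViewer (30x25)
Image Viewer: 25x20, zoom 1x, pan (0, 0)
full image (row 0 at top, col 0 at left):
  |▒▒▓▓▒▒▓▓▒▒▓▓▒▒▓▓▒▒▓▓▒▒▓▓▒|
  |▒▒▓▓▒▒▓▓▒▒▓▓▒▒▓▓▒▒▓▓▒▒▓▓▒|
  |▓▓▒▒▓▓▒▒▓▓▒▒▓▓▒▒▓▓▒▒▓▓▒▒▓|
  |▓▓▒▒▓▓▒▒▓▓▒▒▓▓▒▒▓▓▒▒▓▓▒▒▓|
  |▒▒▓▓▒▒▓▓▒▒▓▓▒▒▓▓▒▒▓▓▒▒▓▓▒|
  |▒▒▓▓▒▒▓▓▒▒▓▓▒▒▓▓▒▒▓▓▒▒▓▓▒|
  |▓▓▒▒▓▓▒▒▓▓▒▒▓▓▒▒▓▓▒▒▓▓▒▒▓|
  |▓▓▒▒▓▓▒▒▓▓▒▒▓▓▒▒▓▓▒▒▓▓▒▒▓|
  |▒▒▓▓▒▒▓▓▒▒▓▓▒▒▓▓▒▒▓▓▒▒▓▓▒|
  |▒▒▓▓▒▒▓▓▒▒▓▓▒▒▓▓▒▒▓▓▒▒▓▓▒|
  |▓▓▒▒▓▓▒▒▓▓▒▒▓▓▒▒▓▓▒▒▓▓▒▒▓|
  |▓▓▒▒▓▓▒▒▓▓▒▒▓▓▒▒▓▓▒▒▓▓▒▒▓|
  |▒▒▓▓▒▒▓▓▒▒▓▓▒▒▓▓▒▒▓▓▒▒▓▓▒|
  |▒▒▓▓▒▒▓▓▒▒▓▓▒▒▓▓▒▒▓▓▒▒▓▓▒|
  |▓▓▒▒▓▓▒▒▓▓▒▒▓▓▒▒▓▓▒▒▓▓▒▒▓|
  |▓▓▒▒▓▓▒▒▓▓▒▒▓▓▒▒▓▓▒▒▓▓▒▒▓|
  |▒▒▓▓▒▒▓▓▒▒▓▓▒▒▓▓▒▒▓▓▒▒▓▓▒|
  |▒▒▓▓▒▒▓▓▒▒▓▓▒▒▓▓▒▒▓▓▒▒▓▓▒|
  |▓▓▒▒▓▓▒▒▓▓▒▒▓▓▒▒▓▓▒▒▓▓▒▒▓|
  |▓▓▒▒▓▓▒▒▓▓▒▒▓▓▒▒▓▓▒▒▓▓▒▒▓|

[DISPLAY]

▒▒▓▓▒▒▓▓▒▒▓▓▒▒▓▓▒▒▓▓▒▒▓▓▒     
▒▒▓▓▒▒▓▓▒▒▓▓▒▒▓▓▒▒▓▓▒▒▓▓▒     
▓▓▒▒▓▓▒▒▓▓▒▒▓▓▒▒▓▓▒▒▓▓▒▒▓     
▓▓▒▒▓▓▒▒▓▓▒▒▓▓▒▒▓▓▒▒▓▓▒▒▓     
▒▒▓▓▒▒▓▓▒▒▓▓▒▒▓▓▒▒▓▓▒▒▓▓▒     
▒▒▓▓▒▒▓▓▒▒▓▓▒▒▓▓▒▒▓▓▒▒▓▓▒     
▓▓▒▒▓▓▒▒▓▓▒▒▓▓▒▒▓▓▒▒▓▓▒▒▓     
▓▓▒▒▓▓▒▒▓▓▒▒▓▓▒▒▓▓▒▒▓▓▒▒▓     
▒▒▓▓▒▒▓▓▒▒▓▓▒▒▓▓▒▒▓▓▒▒▓▓▒     
▒▒▓▓▒▒▓▓▒▒▓▓▒▒▓▓▒▒▓▓▒▒▓▓▒     
▓▓▒▒▓▓▒▒▓▓▒▒▓▓▒▒▓▓▒▒▓▓▒▒▓     
▓▓▒▒▓▓▒▒▓▓▒▒▓▓▒▒▓▓▒▒▓▓▒▒▓     
▒▒▓▓▒▒▓▓▒▒▓▓▒▒▓▓▒▒▓▓▒▒▓▓▒     
▒▒▓▓▒▒▓▓▒▒▓▓▒▒▓▓▒▒▓▓▒▒▓▓▒     
▓▓▒▒▓▓▒▒▓▓▒▒▓▓▒▒▓▓▒▒▓▓▒▒▓     
▓▓▒▒▓▓▒▒▓▓▒▒▓▓▒▒▓▓▒▒▓▓▒▒▓     
▒▒▓▓▒▒▓▓▒▒▓▓▒▒▓▓▒▒▓▓▒▒▓▓▒     
▒▒▓▓▒▒▓▓▒▒▓▓▒▒▓▓▒▒▓▓▒▒▓▓▒     
▓▓▒▒▓▓▒▒▓▓▒▒▓▓▒▒▓▓▒▒▓▓▒▒▓     
▓▓▒▒▓▓▒▒▓▓▒▒▓▓▒▒▓▓▒▒▓▓▒▒▓     
                              
                              
                              
                              
                              


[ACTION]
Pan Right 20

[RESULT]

▒▒▓▓▒                         
▒▒▓▓▒                         
▓▓▒▒▓                         
▓▓▒▒▓                         
▒▒▓▓▒                         
▒▒▓▓▒                         
▓▓▒▒▓                         
▓▓▒▒▓                         
▒▒▓▓▒                         
▒▒▓▓▒                         
▓▓▒▒▓                         
▓▓▒▒▓                         
▒▒▓▓▒                         
▒▒▓▓▒                         
▓▓▒▒▓                         
▓▓▒▒▓                         
▒▒▓▓▒                         
▒▒▓▓▒                         
▓▓▒▒▓                         
▓▓▒▒▓                         
                              
                              
                              
                              
                              


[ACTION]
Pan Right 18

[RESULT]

                              
                              
                              
                              
                              
                              
                              
                              
                              
                              
                              
                              
                              
                              
                              
                              
                              
                              
                              
                              
                              
                              
                              
                              
                              
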